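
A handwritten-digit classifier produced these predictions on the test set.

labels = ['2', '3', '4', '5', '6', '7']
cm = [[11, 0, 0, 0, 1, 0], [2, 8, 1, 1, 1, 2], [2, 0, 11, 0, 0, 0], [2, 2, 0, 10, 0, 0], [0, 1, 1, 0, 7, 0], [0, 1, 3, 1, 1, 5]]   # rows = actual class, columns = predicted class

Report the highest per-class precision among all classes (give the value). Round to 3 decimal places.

Per-class precision (TP/(TP+FP)):
  2: TP=11, FP=2+2+2+0+0=6 → 11/17 = 0.6471
  3: TP=8, FP=0+0+2+1+1=4 → 8/12 = 0.6667
  4: TP=11, FP=0+1+0+1+3=5 → 11/16 = 0.6875
  5: TP=10, FP=0+1+0+0+1=2 → 10/12 = 0.8333
  6: TP=7, FP=1+1+0+0+1=3 → 7/10 = 0.7000
  7: TP=5, FP=0+2+0+0+0=2 → 5/7 = 0.7143
Highest is class '5' with precision = 0.833.

0.833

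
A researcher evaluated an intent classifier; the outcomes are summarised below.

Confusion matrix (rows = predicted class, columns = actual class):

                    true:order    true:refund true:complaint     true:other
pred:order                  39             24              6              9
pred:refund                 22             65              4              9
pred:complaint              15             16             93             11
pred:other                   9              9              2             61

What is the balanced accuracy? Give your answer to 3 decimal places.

Balanced accuracy = mean of per-class recall.
  order: recall = 39/85 = 0.4588
  refund: recall = 65/114 = 0.5702
  complaint: recall = 93/105 = 0.8857
  other: recall = 61/90 = 0.6778
Mean = (0.4588 + 0.5702 + 0.8857 + 0.6778) / 4 = 0.648

0.648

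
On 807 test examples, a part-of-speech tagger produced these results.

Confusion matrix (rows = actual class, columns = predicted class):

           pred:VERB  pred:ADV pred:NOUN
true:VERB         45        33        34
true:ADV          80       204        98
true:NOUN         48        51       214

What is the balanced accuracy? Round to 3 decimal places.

0.540

Balanced accuracy = mean of per-class recall.
  VERB: recall = 45/112 = 0.4018
  ADV: recall = 204/382 = 0.5340
  NOUN: recall = 214/313 = 0.6837
Mean = (0.4018 + 0.5340 + 0.6837) / 3 = 0.540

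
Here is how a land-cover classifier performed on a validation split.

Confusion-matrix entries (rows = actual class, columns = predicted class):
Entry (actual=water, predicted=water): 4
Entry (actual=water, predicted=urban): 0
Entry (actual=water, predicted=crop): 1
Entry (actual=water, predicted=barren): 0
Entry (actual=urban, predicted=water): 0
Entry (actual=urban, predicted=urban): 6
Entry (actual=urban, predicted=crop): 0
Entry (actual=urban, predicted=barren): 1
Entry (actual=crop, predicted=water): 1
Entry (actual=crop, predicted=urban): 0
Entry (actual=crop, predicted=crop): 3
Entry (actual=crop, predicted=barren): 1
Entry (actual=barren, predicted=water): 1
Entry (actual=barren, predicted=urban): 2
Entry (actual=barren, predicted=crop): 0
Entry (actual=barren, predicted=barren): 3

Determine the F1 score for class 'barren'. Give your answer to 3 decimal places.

0.545

F1 score = 2·TP/(2·TP+FP+FN).
barren: TP=3, FP=0+1+1=2, FN=1+2+0=3 → 6/11 = 0.5455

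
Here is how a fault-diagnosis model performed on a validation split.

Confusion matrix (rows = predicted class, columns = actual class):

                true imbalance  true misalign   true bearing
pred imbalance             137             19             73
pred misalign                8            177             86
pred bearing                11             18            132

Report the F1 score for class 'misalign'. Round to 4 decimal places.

Treat 'misalign' as positive and all other classes as negative.
F1 score = 2·TP/(2·TP+FP+FN).
misalign: TP=177, FP=8+86=94, FN=19+18=37 → 354/485 = 0.72990

0.7299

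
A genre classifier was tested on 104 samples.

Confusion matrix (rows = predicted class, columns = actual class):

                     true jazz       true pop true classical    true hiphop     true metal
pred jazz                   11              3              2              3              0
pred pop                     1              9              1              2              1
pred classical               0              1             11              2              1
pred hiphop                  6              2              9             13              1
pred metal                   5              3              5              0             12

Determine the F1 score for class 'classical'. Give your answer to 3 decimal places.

Treat 'classical' as positive and all other classes as negative.
F1 score = 2·TP/(2·TP+FP+FN).
classical: TP=11, FP=0+1+2+1=4, FN=2+1+9+5=17 → 22/43 = 0.5116

0.512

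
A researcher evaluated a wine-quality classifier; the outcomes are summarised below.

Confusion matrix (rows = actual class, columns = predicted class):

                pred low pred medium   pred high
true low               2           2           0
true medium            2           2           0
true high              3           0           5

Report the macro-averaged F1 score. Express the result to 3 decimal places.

Per-class F1 score (2·TP/(2·TP+FP+FN)):
  low: TP=2, FP=2+3=5, FN=2+0=2 → 4/11 = 0.3636
  medium: TP=2, FP=2+0=2, FN=2+0=2 → 4/8 = 0.5000
  high: TP=5, FP=0+0=0, FN=3+0=3 → 10/13 = 0.7692
Macro-F1 score = mean = (0.3636 + 0.5000 + 0.7692) / 3 = 0.544

0.544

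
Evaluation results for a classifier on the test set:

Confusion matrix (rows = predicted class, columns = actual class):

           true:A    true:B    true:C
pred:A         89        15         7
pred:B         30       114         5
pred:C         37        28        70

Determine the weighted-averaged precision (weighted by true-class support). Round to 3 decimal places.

Per-class precision (TP/(TP+FP)):
  A: TP=89, FP=15+7=22 → 89/111 = 0.8018
  B: TP=114, FP=30+5=35 → 114/149 = 0.7651
  C: TP=70, FP=37+28=65 → 70/135 = 0.5185
Weighted-precision = Σ (supportᵢ/N)·precisionᵢ with N=395: (156/395)·0.8018 + (157/395)·0.7651 + (82/395)·0.5185 = 0.728

0.728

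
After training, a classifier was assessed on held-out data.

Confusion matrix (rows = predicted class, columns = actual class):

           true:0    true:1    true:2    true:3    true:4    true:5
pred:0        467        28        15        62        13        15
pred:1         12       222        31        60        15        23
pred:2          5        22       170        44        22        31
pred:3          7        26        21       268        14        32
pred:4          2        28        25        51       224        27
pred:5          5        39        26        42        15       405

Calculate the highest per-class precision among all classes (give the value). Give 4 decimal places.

Per-class precision (TP/(TP+FP)):
  0: TP=467, FP=28+15+62+13+15=133 → 467/600 = 0.77833
  1: TP=222, FP=12+31+60+15+23=141 → 222/363 = 0.61157
  2: TP=170, FP=5+22+44+22+31=124 → 170/294 = 0.57823
  3: TP=268, FP=7+26+21+14+32=100 → 268/368 = 0.72826
  4: TP=224, FP=2+28+25+51+27=133 → 224/357 = 0.62745
  5: TP=405, FP=5+39+26+42+15=127 → 405/532 = 0.76128
Highest is class '0' with precision = 0.7783.

0.7783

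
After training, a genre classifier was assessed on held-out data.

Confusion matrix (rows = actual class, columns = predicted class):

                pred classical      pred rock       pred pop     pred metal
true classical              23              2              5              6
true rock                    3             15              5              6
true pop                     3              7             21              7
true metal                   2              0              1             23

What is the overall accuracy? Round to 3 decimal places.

0.636

Accuracy = trace / total = (23+15+21+23=82) / 129 = 82/129 = 0.636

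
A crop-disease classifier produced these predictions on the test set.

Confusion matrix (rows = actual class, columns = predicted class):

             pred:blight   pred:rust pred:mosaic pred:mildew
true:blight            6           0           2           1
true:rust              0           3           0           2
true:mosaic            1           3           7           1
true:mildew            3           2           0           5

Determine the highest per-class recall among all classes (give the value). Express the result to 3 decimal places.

0.667

Per-class recall (TP/(TP+FN)):
  blight: TP=6, FN=0+2+1=3 → 6/9 = 0.6667
  rust: TP=3, FN=0+0+2=2 → 3/5 = 0.6000
  mosaic: TP=7, FN=1+3+1=5 → 7/12 = 0.5833
  mildew: TP=5, FN=3+2+0=5 → 5/10 = 0.5000
Highest is class 'blight' with recall = 0.667.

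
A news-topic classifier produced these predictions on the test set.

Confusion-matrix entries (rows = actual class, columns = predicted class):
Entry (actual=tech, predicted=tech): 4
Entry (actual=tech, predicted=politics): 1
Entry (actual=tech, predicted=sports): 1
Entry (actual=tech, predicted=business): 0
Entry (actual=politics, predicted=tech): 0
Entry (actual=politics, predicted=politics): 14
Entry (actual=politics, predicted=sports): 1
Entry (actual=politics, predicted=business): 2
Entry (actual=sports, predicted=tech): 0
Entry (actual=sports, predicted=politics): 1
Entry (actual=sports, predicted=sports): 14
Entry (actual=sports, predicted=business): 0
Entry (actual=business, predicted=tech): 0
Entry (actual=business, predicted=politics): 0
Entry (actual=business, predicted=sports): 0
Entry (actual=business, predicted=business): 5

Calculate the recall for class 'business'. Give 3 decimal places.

One-vs-rest for 'business': TP = diagonal; FP = other classes predicted 'business'; FN = 'business' predicted as other.
recall = TP/(TP+FN).
business: TP=5, FN=0+0+0=0 → 5/5 = 1.0000

1.000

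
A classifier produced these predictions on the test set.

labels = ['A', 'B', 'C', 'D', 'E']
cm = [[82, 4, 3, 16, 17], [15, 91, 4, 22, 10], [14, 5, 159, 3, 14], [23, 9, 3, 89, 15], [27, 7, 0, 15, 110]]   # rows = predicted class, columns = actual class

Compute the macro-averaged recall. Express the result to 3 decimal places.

Per-class recall (TP/(TP+FN)):
  A: TP=82, FN=15+14+23+27=79 → 82/161 = 0.5093
  B: TP=91, FN=4+5+9+7=25 → 91/116 = 0.7845
  C: TP=159, FN=3+4+3+0=10 → 159/169 = 0.9408
  D: TP=89, FN=16+22+3+15=56 → 89/145 = 0.6138
  E: TP=110, FN=17+10+14+15=56 → 110/166 = 0.6627
Macro-recall = mean = (0.5093 + 0.7845 + 0.9408 + 0.6138 + 0.6627) / 5 = 0.702

0.702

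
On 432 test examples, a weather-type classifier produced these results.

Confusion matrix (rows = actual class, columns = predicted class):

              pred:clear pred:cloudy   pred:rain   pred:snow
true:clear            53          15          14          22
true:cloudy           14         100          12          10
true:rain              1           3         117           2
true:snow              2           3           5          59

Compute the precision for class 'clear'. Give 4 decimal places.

One-vs-rest for 'clear': TP = diagonal; FP = other classes predicted 'clear'; FN = 'clear' predicted as other.
precision = TP/(TP+FP).
clear: TP=53, FP=14+1+2=17 → 53/70 = 0.75714

0.7571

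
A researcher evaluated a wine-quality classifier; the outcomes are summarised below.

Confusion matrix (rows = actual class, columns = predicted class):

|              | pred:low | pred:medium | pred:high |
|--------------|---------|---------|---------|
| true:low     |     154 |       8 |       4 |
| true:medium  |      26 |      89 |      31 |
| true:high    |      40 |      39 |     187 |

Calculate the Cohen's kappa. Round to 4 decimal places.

0.6088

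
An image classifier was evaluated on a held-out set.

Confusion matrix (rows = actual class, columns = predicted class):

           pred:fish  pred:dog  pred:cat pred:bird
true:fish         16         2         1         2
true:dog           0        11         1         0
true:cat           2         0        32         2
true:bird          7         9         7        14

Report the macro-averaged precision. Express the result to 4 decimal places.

0.6746

Per-class precision (TP/(TP+FP)):
  fish: TP=16, FP=0+2+7=9 → 16/25 = 0.64000
  dog: TP=11, FP=2+0+9=11 → 11/22 = 0.50000
  cat: TP=32, FP=1+1+7=9 → 32/41 = 0.78049
  bird: TP=14, FP=2+0+2=4 → 14/18 = 0.77778
Macro-precision = mean = (0.64000 + 0.50000 + 0.78049 + 0.77778) / 4 = 0.6746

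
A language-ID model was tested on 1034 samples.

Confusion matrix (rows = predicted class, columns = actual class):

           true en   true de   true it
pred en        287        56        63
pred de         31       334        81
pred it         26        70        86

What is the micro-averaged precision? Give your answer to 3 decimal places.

Micro-averaging pools counts across classes: ΣTP=707, ΣFP=327, ΣFN=327.
Micro-precision = TP/(TP+FP) on pooled counts = 0.684 (equals overall accuracy in single-label multiclass).

0.684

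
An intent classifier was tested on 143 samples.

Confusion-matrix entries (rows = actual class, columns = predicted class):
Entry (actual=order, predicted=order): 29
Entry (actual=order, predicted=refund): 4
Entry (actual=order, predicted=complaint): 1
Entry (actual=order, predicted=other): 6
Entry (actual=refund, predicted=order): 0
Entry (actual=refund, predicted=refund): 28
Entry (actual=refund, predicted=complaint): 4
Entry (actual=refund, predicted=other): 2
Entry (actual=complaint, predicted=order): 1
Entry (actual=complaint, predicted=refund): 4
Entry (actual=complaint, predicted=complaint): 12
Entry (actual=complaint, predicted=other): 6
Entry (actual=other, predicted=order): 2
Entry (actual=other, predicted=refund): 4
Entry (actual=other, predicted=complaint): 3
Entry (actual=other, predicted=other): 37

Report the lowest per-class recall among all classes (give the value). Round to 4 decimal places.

0.5217

Per-class recall (TP/(TP+FN)):
  order: TP=29, FN=4+1+6=11 → 29/40 = 0.72500
  refund: TP=28, FN=0+4+2=6 → 28/34 = 0.82353
  complaint: TP=12, FN=1+4+6=11 → 12/23 = 0.52174
  other: TP=37, FN=2+4+3=9 → 37/46 = 0.80435
Lowest is class 'complaint' with recall = 0.5217.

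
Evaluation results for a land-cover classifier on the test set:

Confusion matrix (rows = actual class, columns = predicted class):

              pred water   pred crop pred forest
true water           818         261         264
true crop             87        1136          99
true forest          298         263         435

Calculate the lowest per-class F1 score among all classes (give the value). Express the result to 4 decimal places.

0.4849

Per-class F1 score (2·TP/(2·TP+FP+FN)):
  water: TP=818, FP=87+298=385, FN=261+264=525 → 1636/2546 = 0.64258
  crop: TP=1136, FP=261+263=524, FN=87+99=186 → 2272/2982 = 0.76190
  forest: TP=435, FP=264+99=363, FN=298+263=561 → 870/1794 = 0.48495
Lowest is class 'forest' with F1 score = 0.4849.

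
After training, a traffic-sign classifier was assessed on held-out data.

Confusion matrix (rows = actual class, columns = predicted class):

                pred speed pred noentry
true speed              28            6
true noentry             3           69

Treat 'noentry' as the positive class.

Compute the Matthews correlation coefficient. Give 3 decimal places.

0.802

MCC = (TP·TN − FP·FN) / √((TP+FP)(TP+FN)(TN+FP)(TN+FN))
Numerator = 69·28 − 6·3 = 1914
Denominator = √(75·72·34·31) = √5691600 = 2385.7074
MCC = 1914 / 2385.7074 = 0.802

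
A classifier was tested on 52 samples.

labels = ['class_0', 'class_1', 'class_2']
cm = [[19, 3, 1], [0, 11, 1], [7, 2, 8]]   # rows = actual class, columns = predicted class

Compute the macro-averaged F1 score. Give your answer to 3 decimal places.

Per-class F1 score (2·TP/(2·TP+FP+FN)):
  class_0: TP=19, FP=0+7=7, FN=3+1=4 → 38/49 = 0.7755
  class_1: TP=11, FP=3+2=5, FN=0+1=1 → 22/28 = 0.7857
  class_2: TP=8, FP=1+1=2, FN=7+2=9 → 16/27 = 0.5926
Macro-F1 score = mean = (0.7755 + 0.7857 + 0.5926) / 3 = 0.718

0.718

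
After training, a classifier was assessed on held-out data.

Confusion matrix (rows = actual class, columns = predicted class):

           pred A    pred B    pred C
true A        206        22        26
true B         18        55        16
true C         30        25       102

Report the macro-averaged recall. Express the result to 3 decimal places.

0.693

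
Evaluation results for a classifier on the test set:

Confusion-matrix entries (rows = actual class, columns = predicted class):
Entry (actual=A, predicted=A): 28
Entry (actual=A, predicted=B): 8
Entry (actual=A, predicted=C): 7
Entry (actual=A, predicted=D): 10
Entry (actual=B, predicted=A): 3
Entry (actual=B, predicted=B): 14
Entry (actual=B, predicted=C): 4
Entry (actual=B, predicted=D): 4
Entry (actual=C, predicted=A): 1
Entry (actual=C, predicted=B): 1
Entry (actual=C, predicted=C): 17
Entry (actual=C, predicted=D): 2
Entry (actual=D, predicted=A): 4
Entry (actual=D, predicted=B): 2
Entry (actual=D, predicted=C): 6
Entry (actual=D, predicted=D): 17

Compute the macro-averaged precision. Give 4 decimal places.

Per-class precision (TP/(TP+FP)):
  A: TP=28, FP=3+1+4=8 → 28/36 = 0.77778
  B: TP=14, FP=8+1+2=11 → 14/25 = 0.56000
  C: TP=17, FP=7+4+6=17 → 17/34 = 0.50000
  D: TP=17, FP=10+4+2=16 → 17/33 = 0.51515
Macro-precision = mean = (0.77778 + 0.56000 + 0.50000 + 0.51515) / 4 = 0.5882

0.5882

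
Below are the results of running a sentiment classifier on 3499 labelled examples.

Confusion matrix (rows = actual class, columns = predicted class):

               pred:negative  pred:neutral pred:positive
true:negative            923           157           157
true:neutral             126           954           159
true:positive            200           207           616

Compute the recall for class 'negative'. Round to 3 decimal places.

Treat 'negative' as positive and all other classes as negative.
recall = TP/(TP+FN).
negative: TP=923, FN=157+157=314 → 923/1237 = 0.7462

0.746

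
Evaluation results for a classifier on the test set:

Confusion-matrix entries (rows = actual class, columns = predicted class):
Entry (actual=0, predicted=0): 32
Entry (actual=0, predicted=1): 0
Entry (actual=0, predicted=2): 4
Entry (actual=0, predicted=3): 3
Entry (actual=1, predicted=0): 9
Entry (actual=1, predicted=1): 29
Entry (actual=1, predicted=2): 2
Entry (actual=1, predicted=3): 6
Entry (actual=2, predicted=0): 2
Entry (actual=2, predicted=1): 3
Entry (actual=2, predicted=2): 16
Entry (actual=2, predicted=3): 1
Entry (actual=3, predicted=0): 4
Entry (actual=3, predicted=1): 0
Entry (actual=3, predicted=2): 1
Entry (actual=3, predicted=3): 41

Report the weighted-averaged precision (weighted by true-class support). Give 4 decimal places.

Per-class precision (TP/(TP+FP)):
  0: TP=32, FP=9+2+4=15 → 32/47 = 0.68085
  1: TP=29, FP=0+3+0=3 → 29/32 = 0.90625
  2: TP=16, FP=4+2+1=7 → 16/23 = 0.69565
  3: TP=41, FP=3+6+1=10 → 41/51 = 0.80392
Weighted-precision = Σ (supportᵢ/N)·precisionᵢ with N=153: (39/153)·0.68085 + (46/153)·0.90625 + (22/153)·0.69565 + (46/153)·0.80392 = 0.7877

0.7877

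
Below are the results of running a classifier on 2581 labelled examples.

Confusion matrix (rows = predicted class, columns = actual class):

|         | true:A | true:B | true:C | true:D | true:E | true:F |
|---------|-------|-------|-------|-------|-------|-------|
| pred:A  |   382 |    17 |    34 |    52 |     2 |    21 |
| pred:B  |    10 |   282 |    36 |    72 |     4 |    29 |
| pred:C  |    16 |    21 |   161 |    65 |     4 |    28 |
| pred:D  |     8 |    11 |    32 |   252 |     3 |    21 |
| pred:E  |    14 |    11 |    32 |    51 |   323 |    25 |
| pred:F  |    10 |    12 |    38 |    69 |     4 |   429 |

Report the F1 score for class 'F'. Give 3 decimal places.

0.770

F1 score = 2·TP/(2·TP+FP+FN).
F: TP=429, FP=10+12+38+69+4=133, FN=21+29+28+21+25=124 → 858/1115 = 0.7695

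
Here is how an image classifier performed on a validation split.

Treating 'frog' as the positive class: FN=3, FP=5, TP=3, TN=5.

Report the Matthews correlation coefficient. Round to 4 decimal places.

MCC = (TP·TN − FP·FN) / √((TP+FP)(TP+FN)(TN+FP)(TN+FN))
Numerator = 3·5 − 5·3 = 0
Denominator = √(8·6·10·8) = √3840 = 61.9677
MCC = 0 / 61.9677 = 0.0000

0.0000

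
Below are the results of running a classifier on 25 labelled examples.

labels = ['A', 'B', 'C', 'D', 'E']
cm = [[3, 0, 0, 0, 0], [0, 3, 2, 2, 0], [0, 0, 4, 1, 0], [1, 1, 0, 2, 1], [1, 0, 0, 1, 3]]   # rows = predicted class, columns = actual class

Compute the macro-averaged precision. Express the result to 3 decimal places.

Per-class precision (TP/(TP+FP)):
  A: TP=3, FP=0+0+0+0=0 → 3/3 = 1.0000
  B: TP=3, FP=0+2+2+0=4 → 3/7 = 0.4286
  C: TP=4, FP=0+0+1+0=1 → 4/5 = 0.8000
  D: TP=2, FP=1+1+0+1=3 → 2/5 = 0.4000
  E: TP=3, FP=1+0+0+1=2 → 3/5 = 0.6000
Macro-precision = mean = (1.0000 + 0.4286 + 0.8000 + 0.4000 + 0.6000) / 5 = 0.646

0.646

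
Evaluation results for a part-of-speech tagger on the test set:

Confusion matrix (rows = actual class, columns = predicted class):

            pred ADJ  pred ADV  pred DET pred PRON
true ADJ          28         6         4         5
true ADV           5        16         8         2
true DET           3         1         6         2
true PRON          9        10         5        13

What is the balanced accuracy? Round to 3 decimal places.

Balanced accuracy = mean of per-class recall.
  ADJ: recall = 28/43 = 0.6512
  ADV: recall = 16/31 = 0.5161
  DET: recall = 6/12 = 0.5000
  PRON: recall = 13/37 = 0.3514
Mean = (0.6512 + 0.5161 + 0.5000 + 0.3514) / 4 = 0.505

0.505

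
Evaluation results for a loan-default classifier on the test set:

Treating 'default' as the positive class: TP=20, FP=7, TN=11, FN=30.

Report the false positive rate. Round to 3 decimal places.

FPR = FP/(FP+TN) = 7/(7+11) = 0.389

0.389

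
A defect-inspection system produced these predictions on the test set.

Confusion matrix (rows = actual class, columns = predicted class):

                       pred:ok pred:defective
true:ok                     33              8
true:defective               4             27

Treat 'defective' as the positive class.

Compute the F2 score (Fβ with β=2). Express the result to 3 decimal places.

Fβ = (1+β²)·TP / ((1+β²)·TP + β²·FN + FP), with β²=4
= 5·27 / (5·27 + 4·4 + 8) = 0.849

0.849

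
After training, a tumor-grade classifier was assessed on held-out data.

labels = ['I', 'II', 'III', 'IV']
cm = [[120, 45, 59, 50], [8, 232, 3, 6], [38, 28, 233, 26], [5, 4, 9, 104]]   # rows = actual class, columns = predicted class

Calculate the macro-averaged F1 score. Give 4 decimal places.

0.6968

Per-class F1 score (2·TP/(2·TP+FP+FN)):
  I: TP=120, FP=8+38+5=51, FN=45+59+50=154 → 240/445 = 0.53933
  II: TP=232, FP=45+28+4=77, FN=8+3+6=17 → 464/558 = 0.83154
  III: TP=233, FP=59+3+9=71, FN=38+28+26=92 → 466/629 = 0.74086
  IV: TP=104, FP=50+6+26=82, FN=5+4+9=18 → 208/308 = 0.67532
Macro-F1 score = mean = (0.53933 + 0.83154 + 0.74086 + 0.67532) / 4 = 0.6968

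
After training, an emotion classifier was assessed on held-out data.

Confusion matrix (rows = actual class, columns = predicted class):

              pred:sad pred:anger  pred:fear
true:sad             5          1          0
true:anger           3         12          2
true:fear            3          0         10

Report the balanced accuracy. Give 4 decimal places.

Balanced accuracy = mean of per-class recall.
  sad: recall = 5/6 = 0.83333
  anger: recall = 12/17 = 0.70588
  fear: recall = 10/13 = 0.76923
Mean = (0.83333 + 0.70588 + 0.76923) / 3 = 0.7695

0.7695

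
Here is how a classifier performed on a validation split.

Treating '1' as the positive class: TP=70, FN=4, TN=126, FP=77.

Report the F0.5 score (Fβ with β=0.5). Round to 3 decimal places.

0.529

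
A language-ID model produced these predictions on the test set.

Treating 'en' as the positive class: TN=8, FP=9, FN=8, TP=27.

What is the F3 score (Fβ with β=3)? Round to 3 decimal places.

0.769

Fβ = (1+β²)·TP / ((1+β²)·TP + β²·FN + FP), with β²=9
= 10·27 / (10·27 + 9·8 + 9) = 0.769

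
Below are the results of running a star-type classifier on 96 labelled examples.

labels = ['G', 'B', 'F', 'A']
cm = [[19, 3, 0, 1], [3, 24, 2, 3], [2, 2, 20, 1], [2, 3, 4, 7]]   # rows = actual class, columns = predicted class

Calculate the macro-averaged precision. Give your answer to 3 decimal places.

Per-class precision (TP/(TP+FP)):
  G: TP=19, FP=3+2+2=7 → 19/26 = 0.7308
  B: TP=24, FP=3+2+3=8 → 24/32 = 0.7500
  F: TP=20, FP=0+2+4=6 → 20/26 = 0.7692
  A: TP=7, FP=1+3+1=5 → 7/12 = 0.5833
Macro-precision = mean = (0.7308 + 0.7500 + 0.7692 + 0.5833) / 4 = 0.708

0.708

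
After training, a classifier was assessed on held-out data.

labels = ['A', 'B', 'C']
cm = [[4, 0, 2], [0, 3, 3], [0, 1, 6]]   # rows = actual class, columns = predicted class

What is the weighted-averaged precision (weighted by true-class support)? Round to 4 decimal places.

0.7536

Per-class precision (TP/(TP+FP)):
  A: TP=4, FP=0+0=0 → 4/4 = 1.00000
  B: TP=3, FP=0+1=1 → 3/4 = 0.75000
  C: TP=6, FP=2+3=5 → 6/11 = 0.54545
Weighted-precision = Σ (supportᵢ/N)·precisionᵢ with N=19: (6/19)·1.00000 + (6/19)·0.75000 + (7/19)·0.54545 = 0.7536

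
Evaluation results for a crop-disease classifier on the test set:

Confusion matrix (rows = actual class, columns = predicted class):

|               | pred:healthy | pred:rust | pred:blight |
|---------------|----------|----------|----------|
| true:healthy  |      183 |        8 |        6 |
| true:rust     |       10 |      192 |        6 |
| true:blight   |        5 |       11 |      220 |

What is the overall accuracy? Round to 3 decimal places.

Accuracy = trace / total = (183+192+220=595) / 641 = 595/641 = 0.928

0.928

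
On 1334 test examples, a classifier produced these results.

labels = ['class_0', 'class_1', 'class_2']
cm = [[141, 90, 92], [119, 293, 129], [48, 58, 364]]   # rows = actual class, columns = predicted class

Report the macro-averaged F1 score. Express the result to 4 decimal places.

Per-class F1 score (2·TP/(2·TP+FP+FN)):
  class_0: TP=141, FP=119+48=167, FN=90+92=182 → 282/631 = 0.44691
  class_1: TP=293, FP=90+58=148, FN=119+129=248 → 586/982 = 0.59674
  class_2: TP=364, FP=92+129=221, FN=48+58=106 → 728/1055 = 0.69005
Macro-F1 score = mean = (0.44691 + 0.59674 + 0.69005) / 3 = 0.5779

0.5779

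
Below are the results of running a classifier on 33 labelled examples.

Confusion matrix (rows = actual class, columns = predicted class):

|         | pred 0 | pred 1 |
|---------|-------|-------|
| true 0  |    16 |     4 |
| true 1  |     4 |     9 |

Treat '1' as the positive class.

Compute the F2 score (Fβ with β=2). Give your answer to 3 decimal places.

Fβ = (1+β²)·TP / ((1+β²)·TP + β²·FN + FP), with β²=4
= 5·9 / (5·9 + 4·4 + 4) = 0.692

0.692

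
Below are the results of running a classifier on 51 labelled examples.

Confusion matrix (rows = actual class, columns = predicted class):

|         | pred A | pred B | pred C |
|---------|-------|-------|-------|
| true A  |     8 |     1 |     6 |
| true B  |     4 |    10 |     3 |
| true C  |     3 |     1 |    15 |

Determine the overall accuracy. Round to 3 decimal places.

Accuracy = trace / total = (8+10+15=33) / 51 = 33/51 = 0.647

0.647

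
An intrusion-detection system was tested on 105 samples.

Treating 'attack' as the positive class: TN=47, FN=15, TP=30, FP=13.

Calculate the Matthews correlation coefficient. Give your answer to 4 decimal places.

MCC = (TP·TN − FP·FN) / √((TP+FP)(TP+FN)(TN+FP)(TN+FN))
Numerator = 30·47 − 13·15 = 1215
Denominator = √(43·45·60·62) = √7198200 = 2682.9461
MCC = 1215 / 2682.9461 = 0.4529

0.4529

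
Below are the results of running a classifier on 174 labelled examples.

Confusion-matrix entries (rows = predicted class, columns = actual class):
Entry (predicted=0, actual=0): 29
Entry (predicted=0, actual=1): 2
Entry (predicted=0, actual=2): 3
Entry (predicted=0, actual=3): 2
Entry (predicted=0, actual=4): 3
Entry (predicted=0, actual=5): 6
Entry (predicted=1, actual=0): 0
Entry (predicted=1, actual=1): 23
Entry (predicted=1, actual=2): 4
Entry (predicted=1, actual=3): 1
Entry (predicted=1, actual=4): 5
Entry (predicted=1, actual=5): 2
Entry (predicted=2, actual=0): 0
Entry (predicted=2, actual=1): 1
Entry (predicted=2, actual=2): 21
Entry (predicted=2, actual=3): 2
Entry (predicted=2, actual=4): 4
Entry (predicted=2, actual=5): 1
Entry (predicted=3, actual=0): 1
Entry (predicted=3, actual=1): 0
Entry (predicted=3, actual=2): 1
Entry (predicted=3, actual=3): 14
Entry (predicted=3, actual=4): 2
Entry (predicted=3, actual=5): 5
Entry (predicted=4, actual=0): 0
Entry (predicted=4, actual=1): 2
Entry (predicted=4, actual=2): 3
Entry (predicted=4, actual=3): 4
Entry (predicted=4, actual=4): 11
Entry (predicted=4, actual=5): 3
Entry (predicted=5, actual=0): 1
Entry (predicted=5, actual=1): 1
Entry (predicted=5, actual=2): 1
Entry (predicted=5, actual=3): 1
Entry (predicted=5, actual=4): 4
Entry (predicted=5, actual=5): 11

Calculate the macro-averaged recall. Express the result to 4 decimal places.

0.6201

Per-class recall (TP/(TP+FN)):
  0: TP=29, FN=0+0+1+0+1=2 → 29/31 = 0.93548
  1: TP=23, FN=2+1+0+2+1=6 → 23/29 = 0.79310
  2: TP=21, FN=3+4+1+3+1=12 → 21/33 = 0.63636
  3: TP=14, FN=2+1+2+4+1=10 → 14/24 = 0.58333
  4: TP=11, FN=3+5+4+2+4=18 → 11/29 = 0.37931
  5: TP=11, FN=6+2+1+5+3=17 → 11/28 = 0.39286
Macro-recall = mean = (0.93548 + 0.79310 + 0.63636 + 0.58333 + 0.37931 + 0.39286) / 6 = 0.6201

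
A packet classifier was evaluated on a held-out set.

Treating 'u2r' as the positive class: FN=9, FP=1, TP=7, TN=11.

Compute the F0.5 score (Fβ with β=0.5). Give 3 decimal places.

Fβ = (1+β²)·TP / ((1+β²)·TP + β²·FN + FP), with β²=1/4
= 1.25·7 / (1.25·7 + 0.25·9 + 1) = 0.729

0.729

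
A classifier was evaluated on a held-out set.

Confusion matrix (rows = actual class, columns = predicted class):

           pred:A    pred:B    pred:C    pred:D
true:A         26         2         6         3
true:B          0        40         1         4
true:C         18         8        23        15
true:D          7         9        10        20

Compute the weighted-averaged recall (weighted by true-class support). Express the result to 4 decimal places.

0.5677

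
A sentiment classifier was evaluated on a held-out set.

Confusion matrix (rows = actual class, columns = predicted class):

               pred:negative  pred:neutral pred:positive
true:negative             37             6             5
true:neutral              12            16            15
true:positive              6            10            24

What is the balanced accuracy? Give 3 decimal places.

0.581

Balanced accuracy = mean of per-class recall.
  negative: recall = 37/48 = 0.7708
  neutral: recall = 16/43 = 0.3721
  positive: recall = 24/40 = 0.6000
Mean = (0.7708 + 0.3721 + 0.6000) / 3 = 0.581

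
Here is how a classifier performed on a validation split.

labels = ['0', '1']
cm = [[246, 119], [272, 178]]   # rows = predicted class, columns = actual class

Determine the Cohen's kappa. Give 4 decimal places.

Observed agreement pₒ = trace/N = 424/815 = 0.52025
Expected agreement pₑ = Σ (rowᵢ·colᵢ)/N² = (518·365 + 297·450)/815² = 0.48586
κ = (pₒ − pₑ)/(1 − pₑ) = (0.52025 − 0.48586)/(1 − 0.48586) = 0.0669

0.0669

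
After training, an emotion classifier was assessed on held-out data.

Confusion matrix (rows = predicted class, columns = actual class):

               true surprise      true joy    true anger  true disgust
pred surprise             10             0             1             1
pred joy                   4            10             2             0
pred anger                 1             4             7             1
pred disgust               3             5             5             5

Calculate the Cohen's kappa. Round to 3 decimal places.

0.397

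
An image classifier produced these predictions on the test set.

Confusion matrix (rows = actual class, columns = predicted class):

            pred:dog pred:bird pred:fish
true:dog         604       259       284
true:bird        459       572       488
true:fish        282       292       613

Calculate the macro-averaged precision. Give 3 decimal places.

Per-class precision (TP/(TP+FP)):
  dog: TP=604, FP=459+282=741 → 604/1345 = 0.4491
  bird: TP=572, FP=259+292=551 → 572/1123 = 0.5093
  fish: TP=613, FP=284+488=772 → 613/1385 = 0.4426
Macro-precision = mean = (0.4491 + 0.5093 + 0.4426) / 3 = 0.467

0.467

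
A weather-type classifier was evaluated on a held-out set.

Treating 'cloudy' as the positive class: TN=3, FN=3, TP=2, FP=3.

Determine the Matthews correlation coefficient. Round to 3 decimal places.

-0.100

MCC = (TP·TN − FP·FN) / √((TP+FP)(TP+FN)(TN+FP)(TN+FN))
Numerator = 2·3 − 3·3 = -3
Denominator = √(5·5·6·6) = √900 = 30.0000
MCC = -3 / 30.0000 = -0.100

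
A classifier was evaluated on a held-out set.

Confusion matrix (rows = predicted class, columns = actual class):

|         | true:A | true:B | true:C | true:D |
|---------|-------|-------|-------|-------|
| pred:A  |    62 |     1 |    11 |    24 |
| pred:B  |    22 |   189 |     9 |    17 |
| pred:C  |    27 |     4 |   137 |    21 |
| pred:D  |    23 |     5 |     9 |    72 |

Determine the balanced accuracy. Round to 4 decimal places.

Balanced accuracy = mean of per-class recall.
  A: recall = 62/134 = 0.46269
  B: recall = 189/199 = 0.94975
  C: recall = 137/166 = 0.82530
  D: recall = 72/134 = 0.53731
Mean = (0.46269 + 0.94975 + 0.82530 + 0.53731) / 4 = 0.6938

0.6938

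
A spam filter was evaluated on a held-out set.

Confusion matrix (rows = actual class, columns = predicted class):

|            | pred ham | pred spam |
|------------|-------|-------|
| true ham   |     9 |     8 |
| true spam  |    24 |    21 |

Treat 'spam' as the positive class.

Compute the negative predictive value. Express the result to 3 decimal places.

NPV = TN/(TN+FN) = 9/(9+24) = 0.273

0.273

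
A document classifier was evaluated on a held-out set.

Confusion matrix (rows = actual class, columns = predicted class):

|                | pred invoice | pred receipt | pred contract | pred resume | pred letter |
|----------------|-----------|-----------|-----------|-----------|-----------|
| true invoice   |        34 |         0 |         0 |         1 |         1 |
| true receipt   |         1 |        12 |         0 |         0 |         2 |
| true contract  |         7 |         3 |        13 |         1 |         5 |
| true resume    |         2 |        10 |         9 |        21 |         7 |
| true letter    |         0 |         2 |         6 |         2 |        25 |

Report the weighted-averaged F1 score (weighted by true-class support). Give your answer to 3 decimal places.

0.631

Per-class F1 score (2·TP/(2·TP+FP+FN)):
  invoice: TP=34, FP=1+7+2+0=10, FN=0+0+1+1=2 → 68/80 = 0.8500
  receipt: TP=12, FP=0+3+10+2=15, FN=1+0+0+2=3 → 24/42 = 0.5714
  contract: TP=13, FP=0+0+9+6=15, FN=7+3+1+5=16 → 26/57 = 0.4561
  resume: TP=21, FP=1+0+1+2=4, FN=2+10+9+7=28 → 42/74 = 0.5676
  letter: TP=25, FP=1+2+5+7=15, FN=0+2+6+2=10 → 50/75 = 0.6667
Weighted-F1 score = Σ (supportᵢ/N)·F1 scoreᵢ with N=164: (36/164)·0.8500 + (15/164)·0.5714 + (29/164)·0.4561 + (49/164)·0.5676 + (35/164)·0.6667 = 0.631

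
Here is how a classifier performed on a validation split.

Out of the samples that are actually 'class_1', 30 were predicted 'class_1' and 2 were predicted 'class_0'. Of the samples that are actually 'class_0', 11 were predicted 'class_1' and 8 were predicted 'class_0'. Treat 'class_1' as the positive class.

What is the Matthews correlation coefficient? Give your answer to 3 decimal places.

0.437

MCC = (TP·TN − FP·FN) / √((TP+FP)(TP+FN)(TN+FP)(TN+FN))
Numerator = 30·8 − 11·2 = 218
Denominator = √(41·32·19·10) = √249280 = 499.2795
MCC = 218 / 499.2795 = 0.437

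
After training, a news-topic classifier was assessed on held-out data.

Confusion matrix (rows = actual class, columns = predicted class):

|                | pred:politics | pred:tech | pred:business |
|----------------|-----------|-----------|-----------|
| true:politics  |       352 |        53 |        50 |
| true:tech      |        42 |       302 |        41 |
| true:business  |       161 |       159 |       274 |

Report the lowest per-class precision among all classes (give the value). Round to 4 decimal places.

Per-class precision (TP/(TP+FP)):
  politics: TP=352, FP=42+161=203 → 352/555 = 0.63423
  tech: TP=302, FP=53+159=212 → 302/514 = 0.58755
  business: TP=274, FP=50+41=91 → 274/365 = 0.75068
Lowest is class 'tech' with precision = 0.5875.

0.5875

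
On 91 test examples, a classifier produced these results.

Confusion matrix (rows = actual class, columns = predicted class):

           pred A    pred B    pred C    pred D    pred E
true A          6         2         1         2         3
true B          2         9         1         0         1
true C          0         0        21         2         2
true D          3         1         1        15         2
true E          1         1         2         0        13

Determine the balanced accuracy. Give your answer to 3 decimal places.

0.681

Balanced accuracy = mean of per-class recall.
  A: recall = 6/14 = 0.4286
  B: recall = 9/13 = 0.6923
  C: recall = 21/25 = 0.8400
  D: recall = 15/22 = 0.6818
  E: recall = 13/17 = 0.7647
Mean = (0.4286 + 0.6923 + 0.8400 + 0.6818 + 0.7647) / 5 = 0.681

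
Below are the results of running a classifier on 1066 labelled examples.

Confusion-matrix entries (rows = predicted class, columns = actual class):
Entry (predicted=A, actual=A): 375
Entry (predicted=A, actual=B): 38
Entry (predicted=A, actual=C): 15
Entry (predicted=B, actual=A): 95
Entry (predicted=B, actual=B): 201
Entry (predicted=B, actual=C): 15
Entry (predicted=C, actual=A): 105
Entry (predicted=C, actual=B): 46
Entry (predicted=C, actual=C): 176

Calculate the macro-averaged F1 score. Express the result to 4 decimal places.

0.6942

Per-class F1 score (2·TP/(2·TP+FP+FN)):
  A: TP=375, FP=38+15=53, FN=95+105=200 → 750/1003 = 0.74776
  B: TP=201, FP=95+15=110, FN=38+46=84 → 402/596 = 0.67450
  C: TP=176, FP=105+46=151, FN=15+15=30 → 352/533 = 0.66041
Macro-F1 score = mean = (0.74776 + 0.67450 + 0.66041) / 3 = 0.6942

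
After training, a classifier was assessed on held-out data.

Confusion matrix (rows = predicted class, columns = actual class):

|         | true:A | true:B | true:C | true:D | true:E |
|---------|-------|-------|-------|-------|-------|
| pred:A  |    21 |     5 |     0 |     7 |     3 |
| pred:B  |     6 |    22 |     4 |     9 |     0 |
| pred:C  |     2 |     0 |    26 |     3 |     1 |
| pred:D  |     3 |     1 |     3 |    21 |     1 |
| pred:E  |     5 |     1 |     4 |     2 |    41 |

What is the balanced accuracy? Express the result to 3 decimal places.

0.684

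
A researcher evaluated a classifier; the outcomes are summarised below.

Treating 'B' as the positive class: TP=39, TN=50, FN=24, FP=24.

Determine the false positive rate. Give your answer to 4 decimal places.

FPR = FP/(FP+TN) = 24/(24+50) = 0.3243

0.3243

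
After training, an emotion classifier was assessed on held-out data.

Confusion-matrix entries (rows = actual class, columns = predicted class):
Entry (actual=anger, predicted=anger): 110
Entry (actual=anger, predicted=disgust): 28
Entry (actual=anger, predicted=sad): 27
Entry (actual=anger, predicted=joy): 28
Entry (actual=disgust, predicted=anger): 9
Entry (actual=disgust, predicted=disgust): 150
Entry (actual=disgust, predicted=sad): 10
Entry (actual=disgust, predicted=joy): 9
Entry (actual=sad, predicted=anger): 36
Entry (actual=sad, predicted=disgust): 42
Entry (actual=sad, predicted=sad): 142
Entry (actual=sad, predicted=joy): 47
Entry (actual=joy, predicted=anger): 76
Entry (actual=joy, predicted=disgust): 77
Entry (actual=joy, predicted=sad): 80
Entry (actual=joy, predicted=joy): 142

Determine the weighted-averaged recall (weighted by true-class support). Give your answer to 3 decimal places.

0.537

Per-class recall (TP/(TP+FN)):
  anger: TP=110, FN=28+27+28=83 → 110/193 = 0.5699
  disgust: TP=150, FN=9+10+9=28 → 150/178 = 0.8427
  sad: TP=142, FN=36+42+47=125 → 142/267 = 0.5318
  joy: TP=142, FN=76+77+80=233 → 142/375 = 0.3787
Weighted-recall = Σ (supportᵢ/N)·recallᵢ with N=1013: (193/1013)·0.5699 + (178/1013)·0.8427 + (267/1013)·0.5318 + (375/1013)·0.3787 = 0.537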